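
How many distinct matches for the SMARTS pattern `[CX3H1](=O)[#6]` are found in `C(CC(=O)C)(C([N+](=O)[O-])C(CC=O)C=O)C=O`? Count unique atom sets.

[CX3H1](=O)[#6] is the SMARTS for an aldehyde: an sp2 carbon with one H, double-bonded to O and single-bonded to carbon.
The molecule carries 3 separate instances of an aldehyde (-CHO) meeting every constraint; each maps to a distinct set of atoms, giving 3 matches.

3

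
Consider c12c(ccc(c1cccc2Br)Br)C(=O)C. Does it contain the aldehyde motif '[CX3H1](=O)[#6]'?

The pattern [CX3H1](=O)[#6] describes an sp2 carbon with one H, double-bonded to O and single-bonded to carbon — an aldehyde.
The closest candidate here is an acetyl/ketone group (-C(=O)CH3), but the carbonyl carbon has H0 (two carbon neighbours), not H1. No other fragment satisfies the full query, so there is no match.

No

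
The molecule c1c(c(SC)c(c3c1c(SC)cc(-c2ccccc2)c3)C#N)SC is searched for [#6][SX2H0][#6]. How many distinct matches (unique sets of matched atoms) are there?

3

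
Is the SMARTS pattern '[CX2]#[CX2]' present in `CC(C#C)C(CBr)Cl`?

The pattern [CX2]#[CX2] describes a carbon-carbon triple bond — an alkyne.
The molecule carries an ethynyl group (-C#CH), whose atoms satisfy every constraint of the query, so the pattern matches.

Yes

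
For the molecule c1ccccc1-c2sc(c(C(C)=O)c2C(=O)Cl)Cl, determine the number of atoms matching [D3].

7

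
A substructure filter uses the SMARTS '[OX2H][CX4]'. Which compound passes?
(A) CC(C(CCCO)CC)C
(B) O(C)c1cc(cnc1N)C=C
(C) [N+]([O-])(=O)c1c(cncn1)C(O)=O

A

[OX2H][CX4] describes a hydroxyl oxygen bound to an sp3 (X4) carbon (an aliphatic alcohol).
(A) contains a hydroxyl group (-OH), which satisfies every atom and bond constraint.
(B) has a methoxy ether (-OCH3) but the oxygen has H0 (ether), not H1.
(C) has a carboxylic acid group (-C(=O)OH) but the -OH is on a CX3 carbonyl carbon, not a CX4 carbon.
So the answer is (A).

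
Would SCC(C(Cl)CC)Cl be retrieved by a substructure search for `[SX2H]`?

Yes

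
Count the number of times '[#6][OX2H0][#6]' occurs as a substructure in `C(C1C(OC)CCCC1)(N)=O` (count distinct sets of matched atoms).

[#6][OX2H0][#6] is the SMARTS for an ether: an aliphatic oxygen bridging two carbons with no H on the oxygen.
Exactly one fragment in the molecule meets all constraints, giving 1 match.

1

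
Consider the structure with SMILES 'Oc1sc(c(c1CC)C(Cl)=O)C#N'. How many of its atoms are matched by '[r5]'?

5

The query [r5] means: r5 matches atoms in a five-membered ring.
Check the 13 heavy atoms by environment: 1× s (aromatic, in 5-ring) → match; 4× c (aromatic, in 5-ring) → match; 4× C (acyclic) → no; 2× O (acyclic) → no; 1× Cl (acyclic) → no; 1× N (acyclic) → no.
Summing the matching environments: 1 + 4 = 5 matching atoms.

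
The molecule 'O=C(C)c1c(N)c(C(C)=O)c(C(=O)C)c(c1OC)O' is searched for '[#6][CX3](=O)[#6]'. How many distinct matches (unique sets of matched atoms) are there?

[#6][CX3](=O)[#6] is the SMARTS for a ketone: a carbonyl carbon (no H) flanked by two carbons.
The molecule carries 3 separate instances of an acetyl/ketone group (-C(=O)CH3) meeting every constraint; each maps to a distinct set of atoms, giving 3 matches.

3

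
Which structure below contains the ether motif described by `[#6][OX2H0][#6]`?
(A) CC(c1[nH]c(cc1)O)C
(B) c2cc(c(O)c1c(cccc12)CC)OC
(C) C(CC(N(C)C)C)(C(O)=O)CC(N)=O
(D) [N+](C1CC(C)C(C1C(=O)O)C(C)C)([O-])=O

B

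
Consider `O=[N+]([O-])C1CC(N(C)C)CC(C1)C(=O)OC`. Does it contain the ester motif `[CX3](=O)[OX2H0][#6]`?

The pattern [CX3](=O)[OX2H0][#6] describes a carbonyl carbon bonded to an oxygen that is itself bonded to carbon (no H on that O) — an ester.
The molecule carries a methyl-ester group (-C(=O)OCH3), whose atoms satisfy every constraint of the query, so the pattern matches.

Yes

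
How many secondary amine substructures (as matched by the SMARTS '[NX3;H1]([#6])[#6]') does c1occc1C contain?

[NX3;H1]([#6])[#6] is the SMARTS for a secondary amine: a trivalent nitrogen with one H, bonded to two carbons.
No fragment in the molecule satisfies every constraint, giving 0 matches.

0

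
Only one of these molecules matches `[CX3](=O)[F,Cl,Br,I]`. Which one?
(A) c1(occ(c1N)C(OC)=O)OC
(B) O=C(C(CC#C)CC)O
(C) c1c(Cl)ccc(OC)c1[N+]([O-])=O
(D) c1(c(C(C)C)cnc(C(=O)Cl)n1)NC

[CX3](=O)[F,Cl,Br,I] describes a carbonyl carbon bonded to a halogen (an acyl halide).
(A) has a methyl-ester group (-C(=O)OCH3) but the carbonyl is bonded to -O-C, not to a halogen.
(B) has a carboxylic acid group (-C(=O)OH) but the carbonyl is bonded to -OH, not to a halogen.
(C) has a chloro substituent but the Cl is not on a carbonyl carbon.
(D) contains an acyl chloride (-C(=O)Cl), which satisfies every atom and bond constraint.
So the answer is (D).

D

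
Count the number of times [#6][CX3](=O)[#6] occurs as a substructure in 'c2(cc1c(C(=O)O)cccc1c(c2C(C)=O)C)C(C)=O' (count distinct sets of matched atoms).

2

[#6][CX3](=O)[#6] is the SMARTS for a ketone: a carbonyl carbon (no H) flanked by two carbons.
The molecule carries 2 separate instances of an acetyl/ketone group (-C(=O)CH3) meeting every constraint; each maps to a distinct set of atoms, giving 2 matches.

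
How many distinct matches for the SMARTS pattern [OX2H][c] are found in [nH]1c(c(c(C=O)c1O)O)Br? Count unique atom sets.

2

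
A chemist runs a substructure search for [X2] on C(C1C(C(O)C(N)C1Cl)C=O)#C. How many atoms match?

3

The query [X2] means: any atom with exactly two total connections (bonds + H).
Check the 12 heavy atoms by environment: 5× C (X4) → no; 1× Cl (X1) → no; 2× C (X2) → match; 1× C (X3) → no; 1× O (X1) → no; 1× N (X3) → no; 1× O (X2) → match.
Summing the matching environments: 2 + 1 = 3 matching atoms.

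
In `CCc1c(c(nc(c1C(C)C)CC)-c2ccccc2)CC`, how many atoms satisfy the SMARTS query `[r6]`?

12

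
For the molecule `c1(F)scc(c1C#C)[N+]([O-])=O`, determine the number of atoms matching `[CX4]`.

The query [CX4] means: C with X4: aliphatic carbon with exactly 4 total connections (bonds + H).
Check the 11 heavy atoms by environment: 1× s (aromatic, X2) → no; 4× c (aromatic, X3) → no; 2× C (X2) → no; 1× N (charge +1, X3) → no; 1× O (charge -1, X1) → no; 1× O (X1) → no; 1× F (X1) → no.
No environment satisfies the query, so 0 matching atoms.

0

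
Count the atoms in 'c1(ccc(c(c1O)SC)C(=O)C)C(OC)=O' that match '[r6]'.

6

Check the 16 heavy atoms by environment: 6× c (aromatic, in 6-ring) → match; 1× S (acyclic) → no; 5× C (acyclic) → no; 4× O (acyclic) → no.
That gives 6 matching atoms.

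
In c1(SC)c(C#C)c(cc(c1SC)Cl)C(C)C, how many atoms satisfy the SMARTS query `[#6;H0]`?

6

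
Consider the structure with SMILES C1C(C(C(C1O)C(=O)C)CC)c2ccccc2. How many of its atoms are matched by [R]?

11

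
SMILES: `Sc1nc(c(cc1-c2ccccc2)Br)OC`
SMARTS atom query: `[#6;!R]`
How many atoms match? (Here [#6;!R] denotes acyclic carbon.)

1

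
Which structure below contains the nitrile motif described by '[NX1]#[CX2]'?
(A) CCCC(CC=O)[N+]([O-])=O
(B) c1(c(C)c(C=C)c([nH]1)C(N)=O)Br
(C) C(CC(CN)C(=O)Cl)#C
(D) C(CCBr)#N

D

[NX1]#[CX2] describes a nitrogen triple-bonded to a two-connected carbon (a nitrile).
(A) has a nitro group (-[N+](=O)[O-]) but there is no C#N triple bond.
(B) has a primary amide (-C(=O)NH2) but the nitrogen is NX3, not NX1.
(C) has a primary amino group (-NH2) but the nitrogen is NX3 (three connections), not NX1 triple-bonded.
(D) contains a nitrile (-C#N), which satisfies every atom and bond constraint.
So the answer is (D).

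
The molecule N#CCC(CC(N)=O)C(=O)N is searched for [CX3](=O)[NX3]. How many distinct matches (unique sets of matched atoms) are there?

2

[CX3](=O)[NX3] is the SMARTS for an amide: a carbonyl carbon bonded to a trivalent nitrogen.
The molecule carries 2 separate instances of a primary amide (-C(=O)NH2) meeting every constraint; each maps to a distinct set of atoms, giving 2 matches.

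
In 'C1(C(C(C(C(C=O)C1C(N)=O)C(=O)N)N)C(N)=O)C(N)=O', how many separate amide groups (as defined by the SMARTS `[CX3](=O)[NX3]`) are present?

4

[CX3](=O)[NX3] is the SMARTS for an amide: a carbonyl carbon bonded to a trivalent nitrogen.
The molecule carries 4 separate instances of a primary amide (-C(=O)NH2) meeting every constraint; each maps to a distinct set of atoms, giving 4 matches.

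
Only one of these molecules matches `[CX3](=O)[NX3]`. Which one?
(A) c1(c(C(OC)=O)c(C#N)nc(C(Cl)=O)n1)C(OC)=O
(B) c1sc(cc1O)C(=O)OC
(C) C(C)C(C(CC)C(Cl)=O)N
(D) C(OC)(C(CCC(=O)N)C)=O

D

[CX3](=O)[NX3] describes a carbonyl carbon bonded to a trivalent nitrogen (an amide).
(A) has a nitrile (-C#N) but the nitrile N is NX1 (triple-bonded), not NX3.
(B) has a methyl-ester group (-C(=O)OCH3) but the carbonyl is bonded to O, not to an NX3 nitrogen.
(C) has a primary amino group (-NH2) but the -NH2 is not attached to a carbonyl carbon.
(D) contains a primary amide (-C(=O)NH2), which satisfies every atom and bond constraint.
So the answer is (D).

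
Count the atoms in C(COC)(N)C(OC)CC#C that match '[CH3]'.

2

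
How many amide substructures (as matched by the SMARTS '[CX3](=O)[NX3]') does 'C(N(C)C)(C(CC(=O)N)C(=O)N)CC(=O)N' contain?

[CX3](=O)[NX3] is the SMARTS for an amide: a carbonyl carbon bonded to a trivalent nitrogen.
The molecule carries 3 separate instances of a primary amide (-C(=O)NH2) meeting every constraint; each maps to a distinct set of atoms, giving 3 matches.

3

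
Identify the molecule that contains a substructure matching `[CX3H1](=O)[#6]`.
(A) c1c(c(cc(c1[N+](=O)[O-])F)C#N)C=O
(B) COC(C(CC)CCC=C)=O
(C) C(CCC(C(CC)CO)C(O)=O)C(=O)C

A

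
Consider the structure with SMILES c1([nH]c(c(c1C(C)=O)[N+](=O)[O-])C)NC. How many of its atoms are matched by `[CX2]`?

The query [CX2] means: C with X2: aliphatic carbon with exactly 2 total connections.
Check the 14 heavy atoms by environment: 1× n (aromatic, X3) → no; 4× c (aromatic, X3) → no; 1× C (X3) → no; 2× O (X1) → no; 3× C (X4) → no; 1× N (charge +1, X3) → no; 1× O (charge -1, X1) → no; 1× N (X3) → no.
No environment satisfies the query, so 0 matching atoms.

0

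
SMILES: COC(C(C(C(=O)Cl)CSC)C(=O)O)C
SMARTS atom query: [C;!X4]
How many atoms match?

Check the 15 heavy atoms by environment: 7× C (X4) → no; 2× C (X3) → match; 2× O (X1) → no; 2× O (X2) → no; 1× S (X2) → no; 1× Cl (X1) → no.
That gives 2 matching atoms.

2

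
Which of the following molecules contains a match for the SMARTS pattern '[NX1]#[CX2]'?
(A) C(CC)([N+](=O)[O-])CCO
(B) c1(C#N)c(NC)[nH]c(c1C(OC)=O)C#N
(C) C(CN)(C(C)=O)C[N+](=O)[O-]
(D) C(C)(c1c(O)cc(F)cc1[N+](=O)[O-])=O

[NX1]#[CX2] describes a nitrogen triple-bonded to a two-connected carbon (a nitrile).
(A) has a nitro group (-[N+](=O)[O-]) but there is no C#N triple bond.
(B) contains a nitrile (-C#N), which satisfies every atom and bond constraint.
(C) has a primary amino group (-NH2) but the nitrogen is NX3 (three connections), not NX1 triple-bonded.
(D) has a nitro group (-[N+](=O)[O-]) but there is no C#N triple bond.
So the answer is (B).

B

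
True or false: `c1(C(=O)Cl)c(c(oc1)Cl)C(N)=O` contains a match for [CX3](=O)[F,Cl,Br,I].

True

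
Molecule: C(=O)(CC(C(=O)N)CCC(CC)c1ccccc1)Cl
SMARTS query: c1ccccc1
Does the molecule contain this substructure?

Yes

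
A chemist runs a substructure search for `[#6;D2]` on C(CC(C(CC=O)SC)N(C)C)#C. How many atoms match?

The query [#6;D2] means: any carbon bonded to exactly two heavy atoms.
Check the 13 heavy atoms by environment: 4× C (D2) → match; 2× C (D3) → no; 1× O (D1) → no; 4× C (D1) → no; 1× S (D2) → no; 1× N (D3) → no.
That gives 4 matching atoms.

4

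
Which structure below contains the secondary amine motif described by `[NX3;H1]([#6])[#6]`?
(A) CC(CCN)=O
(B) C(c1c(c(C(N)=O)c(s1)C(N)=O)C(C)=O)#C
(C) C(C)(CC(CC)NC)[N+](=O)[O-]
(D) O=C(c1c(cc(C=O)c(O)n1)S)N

C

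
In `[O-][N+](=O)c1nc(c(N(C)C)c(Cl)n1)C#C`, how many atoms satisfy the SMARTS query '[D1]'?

6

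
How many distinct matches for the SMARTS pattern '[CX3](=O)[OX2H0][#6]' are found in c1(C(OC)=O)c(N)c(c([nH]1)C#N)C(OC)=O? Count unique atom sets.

2

[CX3](=O)[OX2H0][#6] is the SMARTS for an ester: a carbonyl carbon bonded to an oxygen that is itself bonded to carbon (no H on that O).
The molecule carries 2 separate instances of a methyl-ester group (-C(=O)OCH3) meeting every constraint; each maps to a distinct set of atoms, giving 2 matches.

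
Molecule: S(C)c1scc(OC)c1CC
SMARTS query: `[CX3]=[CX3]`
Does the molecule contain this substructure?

No

The pattern [CX3]=[CX3] describes a non-aromatic C=C double bond between two sp2 carbons — an alkene.
The closest candidate here is an ethyl group (-CH2CH3), but its C-C bond is a single bond between CX4 carbons, not CX3=CX3. No other fragment satisfies the full query, so there is no match.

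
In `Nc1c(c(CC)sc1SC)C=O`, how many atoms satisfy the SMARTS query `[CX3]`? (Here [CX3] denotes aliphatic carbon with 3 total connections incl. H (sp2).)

Check the 12 heavy atoms by environment: 1× s (aromatic, X2) → no; 4× c (aromatic, X3) → no; 3× C (X4) → no; 1× C (X3) → match; 1× O (X1) → no; 1× S (X2) → no; 1× N (X3) → no.
That gives 1 matching atom.

1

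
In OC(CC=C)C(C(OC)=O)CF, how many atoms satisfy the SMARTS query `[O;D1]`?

2

Check the 12 heavy atoms by environment: 3× C (D2) → no; 3× C (D3) → no; 2× C (D1) → no; 1× F (D1) → no; 2× O (D1) → match; 1× O (D2) → no.
That gives 2 matching atoms.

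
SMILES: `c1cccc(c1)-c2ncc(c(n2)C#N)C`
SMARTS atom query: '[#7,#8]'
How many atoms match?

3

The query [#7,#8] means: nitrogen or oxygen (comma = OR).
Check the 15 heavy atoms by environment: 2× n (aromatic) → match; 10× c (aromatic) → no; 2× C → no; 1× N → match.
Summing the matching environments: 2 + 1 = 3 matching atoms.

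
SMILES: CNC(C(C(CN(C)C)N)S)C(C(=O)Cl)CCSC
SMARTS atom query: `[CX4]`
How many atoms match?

The query [CX4] means: C with X4: aliphatic carbon with exactly 4 total connections (bonds + H).
Check the 19 heavy atoms by environment: 11× C (X4) → match; 2× S (X2) → no; 3× N (X3) → no; 1× C (X3) → no; 1× O (X1) → no; 1× Cl (X1) → no.
That gives 11 matching atoms.

11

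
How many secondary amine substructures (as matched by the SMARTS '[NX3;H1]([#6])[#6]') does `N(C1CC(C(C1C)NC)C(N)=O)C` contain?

2

[NX3;H1]([#6])[#6] is the SMARTS for a secondary amine: a trivalent nitrogen with one H, bonded to two carbons.
The molecule carries 2 separate instances of an N-methylamino group (-NHCH3) meeting every constraint; each maps to a distinct set of atoms, giving 2 matches.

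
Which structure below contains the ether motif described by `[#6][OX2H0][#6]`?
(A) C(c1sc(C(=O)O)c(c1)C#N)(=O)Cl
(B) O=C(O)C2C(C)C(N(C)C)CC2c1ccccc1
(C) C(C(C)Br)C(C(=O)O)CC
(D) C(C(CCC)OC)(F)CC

[#6][OX2H0][#6] describes an aliphatic oxygen bridging two carbons with no H on the oxygen (an ether).
(A) has a carboxylic acid group (-C(=O)OH) but the -OH oxygen has H1; the =O is OX1, not OX2.
(B) has a carboxylic acid group (-C(=O)OH) but the -OH oxygen has H1; the =O is OX1, not OX2.
(C) has a carboxylic acid group (-C(=O)OH) but the -OH oxygen has H1; the =O is OX1, not OX2.
(D) contains a methoxy ether (-OCH3), which satisfies every atom and bond constraint.
So the answer is (D).

D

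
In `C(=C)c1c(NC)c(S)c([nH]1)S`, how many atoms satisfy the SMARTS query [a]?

5

Check the 11 heavy atoms by environment: 1× n (aromatic) → match; 4× c (aromatic) → match; 3× C → no; 2× S → no; 1× N → no.
Summing the matching environments: 1 + 4 = 5 matching atoms.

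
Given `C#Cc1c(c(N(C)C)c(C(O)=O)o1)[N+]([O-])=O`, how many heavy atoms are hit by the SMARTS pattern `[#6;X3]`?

5

The query [#6;X3] means: any carbon (aromatic or not) with three total connections.
Check the 16 heavy atoms by environment: 1× o (aromatic, X2) → no; 4× c (aromatic, X3) → match; 1× C (X3) → match; 2× O (X1) → no; 1× O (X2) → no; 1× N (charge +1, X3) → no; 1× O (charge -1, X1) → no; 2× C (X2) → no; 1× N (X3) → no; 2× C (X4) → no.
Summing the matching environments: 4 + 1 = 5 matching atoms.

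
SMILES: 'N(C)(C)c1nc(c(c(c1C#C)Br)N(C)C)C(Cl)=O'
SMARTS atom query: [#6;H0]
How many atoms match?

The query [#6;H0] means: any carbon with no attached hydrogen.
Check the 18 heavy atoms by environment: 1× n (aromatic, H0) → no; 5× c (aromatic, H0) → match; 2× C (H0) → match; 1× C (H1) → no; 1× Br (H0) → no; 2× N (H0) → no; 4× C (H3) → no; 1× O (H0) → no; 1× Cl (H0) → no.
Summing the matching environments: 5 + 2 = 7 matching atoms.

7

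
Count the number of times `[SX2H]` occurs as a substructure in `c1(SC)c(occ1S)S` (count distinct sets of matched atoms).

[SX2H] is the SMARTS for a thiol: an aliphatic sulfur with two connections, one being H.
The molecule carries 2 separate instances of a thiol (-SH) meeting every constraint; each maps to a distinct set of atoms, giving 2 matches.

2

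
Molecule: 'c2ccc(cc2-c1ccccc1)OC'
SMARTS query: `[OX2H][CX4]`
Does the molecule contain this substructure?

No

The pattern [OX2H][CX4] describes a hydroxyl oxygen bound to an sp3 (X4) carbon — an aliphatic alcohol.
The closest candidate here is a methoxy ether (-OCH3), but the oxygen has H0 (ether), not H1. No other fragment satisfies the full query, so there is no match.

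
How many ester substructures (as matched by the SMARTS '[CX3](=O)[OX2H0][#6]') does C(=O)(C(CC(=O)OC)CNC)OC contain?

2

[CX3](=O)[OX2H0][#6] is the SMARTS for an ester: a carbonyl carbon bonded to an oxygen that is itself bonded to carbon (no H on that O).
The molecule carries 2 separate instances of a methyl-ester group (-C(=O)OCH3) meeting every constraint; each maps to a distinct set of atoms, giving 2 matches.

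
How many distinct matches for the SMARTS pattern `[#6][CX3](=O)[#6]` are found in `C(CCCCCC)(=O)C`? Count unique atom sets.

[#6][CX3](=O)[#6] is the SMARTS for a ketone: a carbonyl carbon (no H) flanked by two carbons.
Exactly one fragment in the molecule meets all constraints, giving 1 match.

1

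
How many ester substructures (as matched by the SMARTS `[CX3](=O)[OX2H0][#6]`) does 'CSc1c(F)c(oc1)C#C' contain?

0

[CX3](=O)[OX2H0][#6] is the SMARTS for an ester: a carbonyl carbon bonded to an oxygen that is itself bonded to carbon (no H on that O).
No fragment in the molecule satisfies every constraint, giving 0 matches.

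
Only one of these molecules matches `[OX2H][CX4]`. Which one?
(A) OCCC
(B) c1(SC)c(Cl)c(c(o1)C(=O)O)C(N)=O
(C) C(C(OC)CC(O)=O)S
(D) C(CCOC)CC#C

A

[OX2H][CX4] describes a hydroxyl oxygen bound to an sp3 (X4) carbon (an aliphatic alcohol).
(A) contains a hydroxyl group (-OH), which satisfies every atom and bond constraint.
(B) has a carboxylic acid group (-C(=O)OH) but the -OH is on a CX3 carbonyl carbon, not a CX4 carbon.
(C) has a methoxy ether (-OCH3) but the oxygen has H0 (ether), not H1.
(D) has a methoxy ether (-OCH3) but the oxygen has H0 (ether), not H1.
So the answer is (A).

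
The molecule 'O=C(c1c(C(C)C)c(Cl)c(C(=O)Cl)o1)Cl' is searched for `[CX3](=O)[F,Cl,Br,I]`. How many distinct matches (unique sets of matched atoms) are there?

[CX3](=O)[F,Cl,Br,I] is the SMARTS for an acyl halide: a carbonyl carbon bonded to a halogen.
The molecule carries 2 separate instances of an acyl chloride (-C(=O)Cl) meeting every constraint; each maps to a distinct set of atoms, giving 2 matches.

2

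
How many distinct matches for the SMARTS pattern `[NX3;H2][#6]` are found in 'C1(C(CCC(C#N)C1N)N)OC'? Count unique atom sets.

2

[NX3;H2][#6] is the SMARTS for a primary amine: a trivalent nitrogen with two H attached to carbon.
The molecule carries 2 separate instances of a primary amino group (-NH2) meeting every constraint; each maps to a distinct set of atoms, giving 2 matches.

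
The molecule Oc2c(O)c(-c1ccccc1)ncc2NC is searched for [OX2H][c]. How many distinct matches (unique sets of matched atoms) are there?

[OX2H][c] is the SMARTS for a phenol: a hydroxyl oxygen attached to an aromatic carbon.
The molecule carries 2 separate instances of a hydroxyl group (-OH) meeting every constraint; each maps to a distinct set of atoms, giving 2 matches.

2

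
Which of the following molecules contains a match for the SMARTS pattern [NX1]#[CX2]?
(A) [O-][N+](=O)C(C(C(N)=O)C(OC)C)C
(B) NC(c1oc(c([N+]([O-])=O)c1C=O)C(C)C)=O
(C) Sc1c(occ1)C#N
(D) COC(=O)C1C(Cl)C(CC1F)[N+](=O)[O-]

[NX1]#[CX2] describes a nitrogen triple-bonded to a two-connected carbon (a nitrile).
(A) has a nitro group (-[N+](=O)[O-]) but there is no C#N triple bond.
(B) has a nitro group (-[N+](=O)[O-]) but there is no C#N triple bond.
(C) contains a nitrile (-C#N), which satisfies every atom and bond constraint.
(D) has a nitro group (-[N+](=O)[O-]) but there is no C#N triple bond.
So the answer is (C).

C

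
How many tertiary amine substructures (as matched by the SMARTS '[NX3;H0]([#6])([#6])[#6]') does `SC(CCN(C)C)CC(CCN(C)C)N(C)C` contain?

3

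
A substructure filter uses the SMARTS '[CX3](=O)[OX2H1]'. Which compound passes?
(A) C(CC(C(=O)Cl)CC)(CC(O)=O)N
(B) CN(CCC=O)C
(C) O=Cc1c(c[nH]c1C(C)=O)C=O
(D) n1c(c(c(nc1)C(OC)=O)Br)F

A

[CX3](=O)[OX2H1] describes an sp2 carbon double-bonded to O and single-bonded to an -OH oxygen (a carboxylic acid).
(A) contains a carboxylic acid group (-C(=O)OH), which satisfies every atom and bond constraint.
(B) has an aldehyde (-CHO) but there is no singly-bonded oxygen on the carbonyl carbon.
(C) has an aldehyde (-CHO) but there is no singly-bonded oxygen on the carbonyl carbon.
(D) has a methyl-ester group (-C(=O)OCH3) but the singly-bonded O has no H (OX2H0, not OX2H1).
So the answer is (A).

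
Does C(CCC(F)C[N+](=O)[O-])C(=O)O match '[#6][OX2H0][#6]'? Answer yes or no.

The pattern [#6][OX2H0][#6] describes an aliphatic oxygen bridging two carbons with no H on the oxygen — an ether.
The closest candidate here is a carboxylic acid group (-C(=O)OH), but the -OH oxygen has H1; the =O is OX1, not OX2. No other fragment satisfies the full query, so there is no match.

No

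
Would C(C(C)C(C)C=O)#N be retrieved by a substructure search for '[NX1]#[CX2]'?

The pattern [NX1]#[CX2] describes a nitrogen triple-bonded to a two-connected carbon — a nitrile.
The molecule carries a nitrile (-C#N), whose atoms satisfy every constraint of the query, so the pattern matches.

Yes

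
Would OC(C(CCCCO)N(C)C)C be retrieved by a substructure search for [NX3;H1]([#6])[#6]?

No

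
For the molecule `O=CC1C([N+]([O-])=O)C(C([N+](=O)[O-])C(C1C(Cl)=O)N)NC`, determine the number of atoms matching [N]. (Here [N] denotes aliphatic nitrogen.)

The query [N] means: uppercase N matches aliphatic (non-aromatic) nitrogen only.
Check the 20 heavy atoms by environment: 9× C → no; 2× N (charge +1) → match; 2× O (charge -1) → no; 4× O → no; 1× Cl → no; 2× N → match.
Summing the matching environments: 2 + 2 = 4 matching atoms.

4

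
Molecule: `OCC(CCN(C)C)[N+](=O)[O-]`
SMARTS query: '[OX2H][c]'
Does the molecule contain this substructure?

No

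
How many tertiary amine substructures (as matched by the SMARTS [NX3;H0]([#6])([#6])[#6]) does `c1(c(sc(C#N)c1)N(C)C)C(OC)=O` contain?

1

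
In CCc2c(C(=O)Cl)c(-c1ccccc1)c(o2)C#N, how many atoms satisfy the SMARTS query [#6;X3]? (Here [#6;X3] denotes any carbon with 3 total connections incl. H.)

11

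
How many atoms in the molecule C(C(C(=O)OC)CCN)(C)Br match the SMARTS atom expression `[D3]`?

3

The query [D3] means: atom with exactly three heavy-atom neighbours.
Check the 11 heavy atoms by environment: 2× C (D1) → no; 3× C (D3) → match; 2× C (D2) → no; 1× Br (D1) → no; 1× O (D1) → no; 1× O (D2) → no; 1× N (D1) → no.
That gives 3 matching atoms.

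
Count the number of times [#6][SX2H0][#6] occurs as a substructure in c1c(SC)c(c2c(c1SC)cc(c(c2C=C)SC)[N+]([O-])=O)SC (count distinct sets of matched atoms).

4

[#6][SX2H0][#6] is the SMARTS for a thioether: an aliphatic sulfur bridging two carbons with no H on the sulfur.
The molecule carries 4 separate instances of a methylthio ether (-SCH3) meeting every constraint; each maps to a distinct set of atoms, giving 4 matches.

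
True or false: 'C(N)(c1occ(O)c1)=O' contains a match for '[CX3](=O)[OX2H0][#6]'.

False

The pattern [CX3](=O)[OX2H0][#6] describes a carbonyl carbon bonded to an oxygen that is itself bonded to carbon (no H on that O) — an ester.
The closest candidate here is a primary amide (-C(=O)NH2), but the carbonyl is bonded to N, not to an O-C linkage. No other fragment satisfies the full query, so there is no match.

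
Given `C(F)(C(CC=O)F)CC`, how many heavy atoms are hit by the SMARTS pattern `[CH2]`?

2

The query [CH2] means: aliphatic carbon with exactly two hydrogens.
Check the 9 heavy atoms by environment: 2× C (H2) → match; 3× C (H1) → no; 1× C (H3) → no; 1× O (H0) → no; 2× F (H0) → no.
That gives 2 matching atoms.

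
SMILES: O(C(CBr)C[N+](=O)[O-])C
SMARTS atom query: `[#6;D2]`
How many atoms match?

2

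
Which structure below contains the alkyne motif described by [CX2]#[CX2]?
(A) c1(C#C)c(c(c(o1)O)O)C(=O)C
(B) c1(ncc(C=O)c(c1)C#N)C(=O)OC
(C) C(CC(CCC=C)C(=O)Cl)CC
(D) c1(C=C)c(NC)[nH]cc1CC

[CX2]#[CX2] describes a carbon-carbon triple bond (an alkyne).
(A) contains an ethynyl group (-C#CH), which satisfies every atom and bond constraint.
(B) has a nitrile (-C#N) but the triple bond is C#N, not C#C.
(C) has a vinyl group (-CH=CH2) but the C=C is a double bond; both carbons are CX3, not CX2.
(D) has a vinyl group (-CH=CH2) but the C=C is a double bond; both carbons are CX3, not CX2.
So the answer is (A).

A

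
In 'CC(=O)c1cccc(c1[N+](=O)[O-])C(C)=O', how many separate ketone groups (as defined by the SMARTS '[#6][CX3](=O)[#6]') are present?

[#6][CX3](=O)[#6] is the SMARTS for a ketone: a carbonyl carbon (no H) flanked by two carbons.
The molecule carries 2 separate instances of an acetyl/ketone group (-C(=O)CH3) meeting every constraint; each maps to a distinct set of atoms, giving 2 matches.

2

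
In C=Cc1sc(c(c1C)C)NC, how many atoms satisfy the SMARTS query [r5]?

The query [r5] means: r5 matches atoms in a five-membered ring.
Check the 11 heavy atoms by environment: 1× s (aromatic, in 5-ring) → match; 4× c (aromatic, in 5-ring) → match; 1× N (acyclic) → no; 5× C (acyclic) → no.
Summing the matching environments: 1 + 4 = 5 matching atoms.

5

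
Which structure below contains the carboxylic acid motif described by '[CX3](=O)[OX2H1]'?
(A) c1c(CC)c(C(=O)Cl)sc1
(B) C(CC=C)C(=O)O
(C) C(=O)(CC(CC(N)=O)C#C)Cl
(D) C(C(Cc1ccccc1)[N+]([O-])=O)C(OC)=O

B

[CX3](=O)[OX2H1] describes an sp2 carbon double-bonded to O and single-bonded to an -OH oxygen (a carboxylic acid).
(A) has an acyl chloride (-C(=O)Cl) but the carbonyl is bonded to Cl, not to an -OH oxygen.
(B) contains a carboxylic acid group (-C(=O)OH), which satisfies every atom and bond constraint.
(C) has a primary amide (-C(=O)NH2) but the carbonyl is bonded to N, not to an -OH oxygen.
(D) has a methyl-ester group (-C(=O)OCH3) but the singly-bonded O has no H (OX2H0, not OX2H1).
So the answer is (B).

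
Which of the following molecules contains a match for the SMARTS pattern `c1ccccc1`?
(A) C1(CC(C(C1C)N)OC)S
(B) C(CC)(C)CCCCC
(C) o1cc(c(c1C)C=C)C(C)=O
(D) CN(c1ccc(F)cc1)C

D

c1ccccc1 describes six aromatic carbons in a ring (a benzene ring).
(A) has a methyl group (-CH3) but no six-membered all-carbon aromatic ring is present.
(B) has a methyl group (-CH3) but no six-membered all-carbon aromatic ring is present.
(C) has a methyl group (-CH3) but no six-membered all-carbon aromatic ring is present.
(D) contains the required atom environment, so the pattern matches.
So the answer is (D).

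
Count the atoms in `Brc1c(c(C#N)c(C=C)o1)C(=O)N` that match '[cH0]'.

4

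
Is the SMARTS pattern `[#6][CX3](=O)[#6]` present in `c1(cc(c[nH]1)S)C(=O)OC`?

No

The pattern [#6][CX3](=O)[#6] describes a carbonyl carbon (no H) flanked by two carbons — a ketone.
The closest candidate here is a methyl-ester group (-C(=O)OCH3), but one neighbour of the carbonyl carbon is O, not C. No other fragment satisfies the full query, so there is no match.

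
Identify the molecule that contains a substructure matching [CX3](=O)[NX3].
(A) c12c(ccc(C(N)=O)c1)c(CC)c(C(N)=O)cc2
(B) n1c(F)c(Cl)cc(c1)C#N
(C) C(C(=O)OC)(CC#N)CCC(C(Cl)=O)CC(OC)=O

A

[CX3](=O)[NX3] describes a carbonyl carbon bonded to a trivalent nitrogen (an amide).
(A) contains a primary amide (-C(=O)NH2), which satisfies every atom and bond constraint.
(B) has a nitrile (-C#N) but the nitrile N is NX1 (triple-bonded), not NX3.
(C) has a methyl-ester group (-C(=O)OCH3) but the carbonyl is bonded to O, not to an NX3 nitrogen.
So the answer is (A).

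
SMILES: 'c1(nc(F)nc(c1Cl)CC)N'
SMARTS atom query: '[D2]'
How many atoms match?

3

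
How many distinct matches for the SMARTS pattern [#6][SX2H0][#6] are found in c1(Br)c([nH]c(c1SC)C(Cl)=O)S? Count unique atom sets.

[#6][SX2H0][#6] is the SMARTS for a thioether: an aliphatic sulfur bridging two carbons with no H on the sulfur.
Exactly one fragment in the molecule meets all constraints, giving 1 match.

1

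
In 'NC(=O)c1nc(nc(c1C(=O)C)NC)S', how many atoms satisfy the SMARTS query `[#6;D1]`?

2

Check the 15 heavy atoms by environment: 2× n (aromatic, D2) → no; 4× c (aromatic, D3) → no; 2× C (D3) → no; 2× O (D1) → no; 1× N (D1) → no; 2× C (D1) → match; 1× N (D2) → no; 1× S (D1) → no.
That gives 2 matching atoms.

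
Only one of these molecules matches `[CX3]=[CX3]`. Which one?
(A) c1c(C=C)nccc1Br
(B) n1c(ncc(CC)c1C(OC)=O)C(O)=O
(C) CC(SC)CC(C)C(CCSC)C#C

A

[CX3]=[CX3] describes a non-aromatic C=C double bond between two sp2 carbons (an alkene).
(A) contains a vinyl group (-CH=CH2), which satisfies every atom and bond constraint.
(B) has an ethyl group (-CH2CH3) but its C-C bond is a single bond between CX4 carbons, not CX3=CX3.
(C) has an ethynyl group (-C#CH) but the C-C bond is a triple bond, not a double bond.
So the answer is (A).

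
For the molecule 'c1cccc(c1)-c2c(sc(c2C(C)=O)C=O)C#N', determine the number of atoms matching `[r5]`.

The query [r5] means: r5 matches atoms in a five-membered ring.
Check the 18 heavy atoms by environment: 1× s (aromatic, in 5-ring) → match; 4× c (aromatic, in 5-ring) → match; 4× C (acyclic) → no; 2× O (acyclic) → no; 1× N (acyclic) → no; 6× c (aromatic, in 6-ring) → no.
Summing the matching environments: 1 + 4 = 5 matching atoms.

5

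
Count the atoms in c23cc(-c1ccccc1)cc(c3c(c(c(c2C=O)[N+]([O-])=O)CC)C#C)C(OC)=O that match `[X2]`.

The query [X2] means: any atom with exactly two total connections (bonds + H).
Check the 29 heavy atoms by environment: 16× c (aromatic, X3) → no; 2× C (X3) → no; 3× O (X1) → no; 1× O (X2) → match; 3× C (X4) → no; 2× C (X2) → match; 1× N (charge +1, X3) → no; 1× O (charge -1, X1) → no.
Summing the matching environments: 1 + 2 = 3 matching atoms.

3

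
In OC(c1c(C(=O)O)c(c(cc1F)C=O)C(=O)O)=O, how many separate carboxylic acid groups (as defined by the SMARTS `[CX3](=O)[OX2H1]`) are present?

[CX3](=O)[OX2H1] is the SMARTS for a carboxylic acid: an sp2 carbon double-bonded to O and single-bonded to an -OH oxygen.
The molecule carries 3 separate instances of a carboxylic acid group (-C(=O)OH) meeting every constraint; each maps to a distinct set of atoms, giving 3 matches.

3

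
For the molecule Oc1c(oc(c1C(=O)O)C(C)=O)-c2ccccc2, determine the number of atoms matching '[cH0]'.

5

The query [cH0] means: aromatic carbon with no attached hydrogen (substituted or ring-fusion).
Check the 18 heavy atoms by environment: 1× o (aromatic, H0) → no; 5× c (aromatic, H0) → match; 5× c (aromatic, H1) → no; 2× O (H1) → no; 2× C (H0) → no; 2× O (H0) → no; 1× C (H3) → no.
That gives 5 matching atoms.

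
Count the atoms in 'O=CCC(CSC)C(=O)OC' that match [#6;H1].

The query [#6;H1] means: any carbon bearing exactly one hydrogen.
Check the 11 heavy atoms by environment: 2× C (H2) → no; 2× C (H1) → match; 3× O (H0) → no; 1× S (H0) → no; 2× C (H3) → no; 1× C (H0) → no.
That gives 2 matching atoms.

2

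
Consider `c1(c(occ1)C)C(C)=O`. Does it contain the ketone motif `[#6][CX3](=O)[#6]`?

The pattern [#6][CX3](=O)[#6] describes a carbonyl carbon (no H) flanked by two carbons — a ketone.
The molecule carries an acetyl/ketone group (-C(=O)CH3), whose atoms satisfy every constraint of the query, so the pattern matches.

Yes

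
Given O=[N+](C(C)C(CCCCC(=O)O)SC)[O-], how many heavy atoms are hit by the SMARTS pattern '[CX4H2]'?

4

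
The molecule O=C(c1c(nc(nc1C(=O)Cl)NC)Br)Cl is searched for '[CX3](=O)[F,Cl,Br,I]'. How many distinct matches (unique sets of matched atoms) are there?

2

[CX3](=O)[F,Cl,Br,I] is the SMARTS for an acyl halide: a carbonyl carbon bonded to a halogen.
The molecule carries 2 separate instances of an acyl chloride (-C(=O)Cl) meeting every constraint; each maps to a distinct set of atoms, giving 2 matches.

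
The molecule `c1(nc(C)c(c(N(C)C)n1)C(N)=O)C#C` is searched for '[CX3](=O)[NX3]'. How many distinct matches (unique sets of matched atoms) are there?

1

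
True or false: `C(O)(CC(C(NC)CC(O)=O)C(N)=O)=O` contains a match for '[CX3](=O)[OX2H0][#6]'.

False

The pattern [CX3](=O)[OX2H0][#6] describes a carbonyl carbon bonded to an oxygen that is itself bonded to carbon (no H on that O) — an ester.
The closest candidate here is a primary amide (-C(=O)NH2), but the carbonyl is bonded to N, not to an O-C linkage. No other fragment satisfies the full query, so there is no match.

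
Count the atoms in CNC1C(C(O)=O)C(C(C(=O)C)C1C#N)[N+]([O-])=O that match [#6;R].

5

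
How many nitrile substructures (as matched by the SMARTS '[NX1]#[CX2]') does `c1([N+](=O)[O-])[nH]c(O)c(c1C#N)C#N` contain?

[NX1]#[CX2] is the SMARTS for a nitrile: a nitrogen triple-bonded to a two-connected carbon.
The molecule carries 2 separate instances of a nitrile (-C#N) meeting every constraint; each maps to a distinct set of atoms, giving 2 matches.

2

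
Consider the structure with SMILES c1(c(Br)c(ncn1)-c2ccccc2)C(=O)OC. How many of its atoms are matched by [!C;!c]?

5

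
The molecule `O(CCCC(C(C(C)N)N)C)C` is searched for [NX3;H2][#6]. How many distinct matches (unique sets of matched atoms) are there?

2

[NX3;H2][#6] is the SMARTS for a primary amine: a trivalent nitrogen with two H attached to carbon.
The molecule carries 2 separate instances of a primary amino group (-NH2) meeting every constraint; each maps to a distinct set of atoms, giving 2 matches.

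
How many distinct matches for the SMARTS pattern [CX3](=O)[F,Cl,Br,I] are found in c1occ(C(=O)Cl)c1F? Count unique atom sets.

1

[CX3](=O)[F,Cl,Br,I] is the SMARTS for an acyl halide: a carbonyl carbon bonded to a halogen.
Exactly one fragment in the molecule meets all constraints, giving 1 match.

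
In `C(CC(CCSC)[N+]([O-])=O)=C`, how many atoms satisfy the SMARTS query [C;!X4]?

2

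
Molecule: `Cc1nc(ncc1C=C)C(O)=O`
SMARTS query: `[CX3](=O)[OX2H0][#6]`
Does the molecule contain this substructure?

No

The pattern [CX3](=O)[OX2H0][#6] describes a carbonyl carbon bonded to an oxygen that is itself bonded to carbon (no H on that O) — an ester.
The closest candidate here is a carboxylic acid group (-C(=O)OH), but the singly-bonded O carries H (OX2H1, not H0). No other fragment satisfies the full query, so there is no match.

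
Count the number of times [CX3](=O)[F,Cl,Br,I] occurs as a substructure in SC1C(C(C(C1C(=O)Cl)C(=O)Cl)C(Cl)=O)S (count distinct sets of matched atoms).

3

[CX3](=O)[F,Cl,Br,I] is the SMARTS for an acyl halide: a carbonyl carbon bonded to a halogen.
The molecule carries 3 separate instances of an acyl chloride (-C(=O)Cl) meeting every constraint; each maps to a distinct set of atoms, giving 3 matches.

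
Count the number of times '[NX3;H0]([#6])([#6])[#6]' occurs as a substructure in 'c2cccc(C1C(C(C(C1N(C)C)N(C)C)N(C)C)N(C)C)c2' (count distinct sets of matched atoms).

[NX3;H0]([#6])([#6])[#6] is the SMARTS for a tertiary amine: a trivalent nitrogen with no H, bonded to three carbons.
The molecule carries 4 separate instances of a dimethylamino group (-N(CH3)2) meeting every constraint; each maps to a distinct set of atoms, giving 4 matches.

4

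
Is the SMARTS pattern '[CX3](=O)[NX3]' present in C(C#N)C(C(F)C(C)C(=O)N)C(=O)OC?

Yes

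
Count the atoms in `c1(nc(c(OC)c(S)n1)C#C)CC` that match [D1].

4

The query [D1] means: atom with exactly one heavy-atom neighbour (degree 1).
Check the 13 heavy atoms by environment: 2× n (aromatic, D2) → no; 4× c (aromatic, D3) → no; 2× C (D2) → no; 3× C (D1) → match; 1× S (D1) → match; 1× O (D2) → no.
Summing the matching environments: 3 + 1 = 4 matching atoms.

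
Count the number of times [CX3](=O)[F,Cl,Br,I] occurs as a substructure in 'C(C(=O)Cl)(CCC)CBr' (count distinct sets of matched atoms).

1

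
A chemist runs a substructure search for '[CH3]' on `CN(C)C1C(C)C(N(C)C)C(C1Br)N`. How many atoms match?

5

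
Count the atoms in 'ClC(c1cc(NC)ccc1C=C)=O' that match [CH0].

1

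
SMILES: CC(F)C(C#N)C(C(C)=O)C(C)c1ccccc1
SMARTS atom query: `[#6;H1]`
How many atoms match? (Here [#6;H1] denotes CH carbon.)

9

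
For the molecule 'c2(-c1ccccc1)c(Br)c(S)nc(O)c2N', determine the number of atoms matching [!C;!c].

5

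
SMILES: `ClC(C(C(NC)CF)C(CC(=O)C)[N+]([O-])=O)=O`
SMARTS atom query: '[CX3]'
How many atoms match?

2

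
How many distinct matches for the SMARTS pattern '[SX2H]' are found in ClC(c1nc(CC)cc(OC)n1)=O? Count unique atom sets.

[SX2H] is the SMARTS for a thiol: an aliphatic sulfur with two connections, one being H.
No fragment in the molecule satisfies every constraint, giving 0 matches.

0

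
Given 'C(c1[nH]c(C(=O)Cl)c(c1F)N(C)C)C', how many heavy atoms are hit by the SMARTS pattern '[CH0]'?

1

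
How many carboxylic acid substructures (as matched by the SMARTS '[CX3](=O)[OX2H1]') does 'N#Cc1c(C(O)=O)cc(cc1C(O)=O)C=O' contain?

[CX3](=O)[OX2H1] is the SMARTS for a carboxylic acid: an sp2 carbon double-bonded to O and single-bonded to an -OH oxygen.
The molecule carries 2 separate instances of a carboxylic acid group (-C(=O)OH) meeting every constraint; each maps to a distinct set of atoms, giving 2 matches.

2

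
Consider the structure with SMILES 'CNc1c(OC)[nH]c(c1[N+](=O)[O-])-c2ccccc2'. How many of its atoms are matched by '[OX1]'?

The query [OX1] means: aliphatic oxygen with one total connection — typically a carbonyl =O or an oxide.
Check the 18 heavy atoms by environment: 1× n (aromatic, X3) → no; 10× c (aromatic, X3) → no; 1× O (X2) → no; 2× C (X4) → no; 1× N (charge +1, X3) → no; 1× O (charge -1, X1) → match; 1× O (X1) → match; 1× N (X3) → no.
Summing the matching environments: 1 + 1 = 2 matching atoms.

2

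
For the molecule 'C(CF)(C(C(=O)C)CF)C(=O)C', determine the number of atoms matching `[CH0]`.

2

The query [CH0] means: aliphatic carbon with no attached hydrogen.
Check the 12 heavy atoms by environment: 2× C (H2) → no; 2× C (H1) → no; 2× F (H0) → no; 2× C (H0) → match; 2× O (H0) → no; 2× C (H3) → no.
That gives 2 matching atoms.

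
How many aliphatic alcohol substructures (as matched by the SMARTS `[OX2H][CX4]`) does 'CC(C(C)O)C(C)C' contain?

1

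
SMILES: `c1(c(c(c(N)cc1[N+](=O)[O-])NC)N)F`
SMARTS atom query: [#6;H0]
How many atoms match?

The query [#6;H0] means: any carbon with no attached hydrogen.
Check the 14 heavy atoms by environment: 1× c (aromatic, H1) → no; 5× c (aromatic, H0) → match; 1× N (H1) → no; 1× C (H3) → no; 1× N (charge +1, H0) → no; 1× O (charge -1, H0) → no; 1× O (H0) → no; 2× N (H2) → no; 1× F (H0) → no.
That gives 5 matching atoms.

5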